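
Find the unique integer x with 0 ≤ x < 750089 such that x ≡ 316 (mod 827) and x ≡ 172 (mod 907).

827⁻¹ mod 907: 827*34 ≡ 1 (mod 907), so 827⁻¹ ≡ 34.
x = 316 + 827*((172 − 316)*34 mod 907) = 316 + 827*546 = 451858.

451858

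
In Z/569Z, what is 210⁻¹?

569 = 2·210 + 149
210 = 1·149 + 61
149 = 2·61 + 27
61 = 2·27 + 7
27 = 3·7 + 6
7 = 1·6 + 1
6 = 6·1 + 0
gcd(210, 569) = 1, so the inverse exists.
Back-substitute for 1:
1 = 1·7 − 1·6
  = −1·27 + 4·7
  = 4·61 − 9·27
  = −9·149 + 22·61
  = 22·210 − 31·149
  = −31·569 + 84·210
So 210⁻¹ ≡ 84 (mod 569).

84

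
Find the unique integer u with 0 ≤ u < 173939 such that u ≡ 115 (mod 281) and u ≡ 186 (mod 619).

281⁻¹ mod 619: 281·152 ≡ 1 (mod 619), so 281⁻¹ ≡ 152.
u = 115 + 281·((186 − 115)·152 mod 619) = 115 + 281·269 = 75704.

75704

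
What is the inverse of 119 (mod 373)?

Apply the Euclidean algorithm and back-substitute:
373 = 3*119 + 16
119 = 7*16 + 7
16 = 2*7 + 2
7 = 3*2 + 1
2 = 2*1 + 0
gcd(119, 373) = 1, so the inverse exists.
Back-substitute for 1:
1 = 1*7 − 3*2
  = −3*16 + 7*7
  = 7*119 − 52*16
  = −52*373 + 163*119
So 119⁻¹ ≡ 163 (mod 373).

163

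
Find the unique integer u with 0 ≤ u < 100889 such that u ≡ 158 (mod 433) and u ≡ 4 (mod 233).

433⁻¹ mod 233: 433×120 ≡ 1 (mod 233), so 433⁻¹ ≡ 120.
u = 158 + 433×((4 − 158)×120 mod 233) = 158 + 433×160 = 69438.

69438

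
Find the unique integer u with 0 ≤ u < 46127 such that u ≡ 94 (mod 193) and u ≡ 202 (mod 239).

193⁻¹ mod 239: 193*213 ≡ 1 (mod 239), so 193⁻¹ ≡ 213.
u = 94 + 193*((202 − 94)*213 mod 239) = 94 + 193*60 = 11674.

11674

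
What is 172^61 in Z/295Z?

52

Using repeated squaring:
61 in binary is 111101, i.e. 61 = 32 + 16 + 8 + 4 + 1.
172^1 ≡ 172 (mod 295)
172^2 ≡ 172^2 = 29584 ≡ 84 (mod 295)
172^4 ≡ 84^2 = 7056 ≡ 271 (mod 295)
172^8 ≡ 271^2 = 73441 ≡ 281 (mod 295)
172^16 ≡ 281^2 = 78961 ≡ 196 (mod 295)
172^32 ≡ 196^2 = 38416 ≡ 66 (mod 295)
172^61 = 172^32 × 172^16 × 172^8 × 172^4 × 172^1 ≡ 66 × 196 × 281 × 271 × 172 (mod 295).
Accumulate the product:
66 × 196 = 12936 ≡ 251
251 × 281 = 70531 ≡ 26
26 × 271 = 7046 ≡ 261
261 × 172 = 44892 ≡ 52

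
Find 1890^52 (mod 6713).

Compute successive squares:
52 in binary is 110100, i.e. 52 = 32 + 16 + 4.
1890^1 ≡ 1890 (mod 6713)
1890^2 ≡ 1890^2 = 3572100 ≡ 784 (mod 6713)
1890^4 ≡ 784^2 = 614656 ≡ 3773 (mod 6713)
1890^8 ≡ 3773^2 = 14235529 ≡ 3969 (mod 6713)
1890^16 ≡ 3969^2 = 15752961 ≡ 4263 (mod 6713)
1890^32 ≡ 4263^2 = 18173169 ≡ 1078 (mod 6713)
1890^52 = 1890^32 × 1890^16 × 1890^4 ≡ 1078 × 4263 × 3773 (mod 6713).
Accumulate the product:
1078 × 4263 = 4595514 ≡ 3822
3822 × 3773 = 14420406 ≡ 882

882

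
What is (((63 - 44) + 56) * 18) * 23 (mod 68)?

42

63 - 44 = 19
19 + 56 = 75 ≡ 7 (mod 68)
7 * 18 = 126 ≡ 58 (mod 68)
58 * 23 = 1334 ≡ 42 (mod 68)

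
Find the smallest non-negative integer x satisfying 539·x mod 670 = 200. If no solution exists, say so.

290

gcd(539, 670) = 1, so a unique solution mod 670 exists.
539⁻¹ ≡ 179 (mod 670).
x ≡ 179·200 ≡ 290 (mod 670).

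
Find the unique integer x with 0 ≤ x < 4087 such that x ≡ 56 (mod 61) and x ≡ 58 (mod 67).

1398

61⁻¹ mod 67: 61·11 ≡ 1 (mod 67), so 61⁻¹ ≡ 11.
x = 56 + 61·((58 − 56)·11 mod 67) = 56 + 61·22 = 1398.
Check: 1398 mod 61 = 56, 1398 mod 67 = 58. ✓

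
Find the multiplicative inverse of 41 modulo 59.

36

59 = 1·41 + 18
41 = 2·18 + 5
18 = 3·5 + 3
5 = 1·3 + 2
3 = 1·2 + 1
2 = 2·1 + 0
gcd(41, 59) = 1, so the inverse exists.
Back-substitute for 1:
1 = 1·3 − 1·2
  = −1·5 + 2·3
  = 2·18 − 7·5
  = −7·41 + 16·18
  = 16·59 − 23·41
So 41⁻¹ ≡ −23 ≡ 36 (mod 59).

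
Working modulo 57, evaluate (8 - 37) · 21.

18

8 - 37 = -29 ≡ 28 (mod 57)
28 · 21 = 588 ≡ 18 (mod 57)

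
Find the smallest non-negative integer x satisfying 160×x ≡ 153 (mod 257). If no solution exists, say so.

115

gcd(160, 257) = 1, so a unique solution mod 257 exists.
160⁻¹ ≡ 204 (mod 257).
x ≡ 204×153 ≡ 115 (mod 257).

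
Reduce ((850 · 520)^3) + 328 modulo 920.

528

850 · 520 = 442000 ≡ 400 (mod 920)
(400)^3 ≡ 200 (mod 920)
200 + 328 = 528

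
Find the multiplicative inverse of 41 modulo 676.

33

676 = 16·41 + 20
41 = 2·20 + 1
20 = 20·1 + 0
gcd(41, 676) = 1, so the inverse exists.
Bézout: 1 = −2·676 + 33·41.
So 41⁻¹ ≡ 33 (mod 676).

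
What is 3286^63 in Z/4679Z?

817

Compute successive squares:
3286^1 ≡ 3286 (mod 4679)
3286^2 ≡ 3286^2 = 10797796 ≡ 3343 (mod 4679)
3286^4 ≡ 3343^2 = 11175649 ≡ 2197 (mod 4679)
3286^8 ≡ 2197^2 = 4826809 ≡ 2760 (mod 4679)
3286^16 ≡ 2760^2 = 7617600 ≡ 188 (mod 4679)
3286^32 ≡ 188^2 = 35344 ≡ 2591 (mod 4679)
3286^63 = 3286^32 × 3286^16 × 3286^8 × 3286^4 × 3286^2 × 3286^1 ≡ 2591 × 188 × 2760 × 2197 × 3343 × 3286 (mod 4679).
Accumulate the product:
2591 × 188 = 487108 ≡ 492
492 × 2760 = 1357920 ≡ 1010
1010 × 2197 = 2218970 ≡ 1124
1124 × 3343 = 3757532 ≡ 295
295 × 3286 = 969370 ≡ 817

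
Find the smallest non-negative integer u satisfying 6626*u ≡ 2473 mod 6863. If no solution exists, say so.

5868

gcd(6626, 6863) = 1, so a unique solution mod 6863 exists.
6626⁻¹ ≡ 2056 (mod 6863).
u ≡ 2056*2473 ≡ 5868 (mod 6863).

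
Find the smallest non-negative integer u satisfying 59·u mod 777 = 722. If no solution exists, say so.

gcd(59, 777) = 1, so a unique solution mod 777 exists.
59⁻¹ ≡ 698 (mod 777).
u ≡ 698·722 ≡ 460 (mod 777).

460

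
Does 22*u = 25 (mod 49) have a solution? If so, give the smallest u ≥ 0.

39

gcd(22, 49) = 1, so a unique solution mod 49 exists.
22⁻¹ ≡ 29 (mod 49).
u ≡ 29*25 ≡ 39 (mod 49).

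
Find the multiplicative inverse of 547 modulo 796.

195

By the extended Euclidean algorithm:
796 = 1×547 + 249
547 = 2×249 + 49
249 = 5×49 + 4
49 = 12×4 + 1
4 = 4×1 + 0
gcd(547, 796) = 1, so the inverse exists.
Back-substitute for 1:
1 = 1×49 − 12×4
  = −12×249 + 61×49
  = 61×547 − 134×249
  = −134×796 + 195×547
So 547⁻¹ ≡ 195 (mod 796).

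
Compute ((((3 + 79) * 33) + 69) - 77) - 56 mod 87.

32

3 + 79 = 82
82 * 33 = 2706 ≡ 9 (mod 87)
9 + 69 = 78
78 - 77 = 1
1 - 56 = -55 ≡ 32 (mod 87)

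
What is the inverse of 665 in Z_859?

828

859 = 1*665 + 194
665 = 3*194 + 83
194 = 2*83 + 28
83 = 2*28 + 27
28 = 1*27 + 1
27 = 27*1 + 0
gcd(665, 859) = 1, so the inverse exists.
Back-substitute for 1:
1 = 1*28 − 1*27
  = −1*83 + 3*28
  = 3*194 − 7*83
  = −7*665 + 24*194
  = 24*859 − 31*665
So 665⁻¹ ≡ −31 ≡ 828 (mod 859).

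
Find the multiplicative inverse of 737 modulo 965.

783

965 = 1*737 + 228
737 = 3*228 + 53
228 = 4*53 + 16
53 = 3*16 + 5
16 = 3*5 + 1
5 = 5*1 + 0
gcd(737, 965) = 1, so the inverse exists.
Back-substitute for 1:
1 = 1*16 − 3*5
  = −3*53 + 10*16
  = 10*228 − 43*53
  = −43*737 + 139*228
  = 139*965 − 182*737
So 737⁻¹ ≡ −182 ≡ 783 (mod 965).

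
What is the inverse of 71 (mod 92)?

By the extended Euclidean algorithm:
92 = 1*71 + 21
71 = 3*21 + 8
21 = 2*8 + 5
8 = 1*5 + 3
5 = 1*3 + 2
3 = 1*2 + 1
2 = 2*1 + 0
gcd(71, 92) = 1, so the inverse exists.
Back-substitute for 1:
1 = 1*3 − 1*2
  = −1*5 + 2*3
  = 2*8 − 3*5
  = −3*21 + 8*8
  = 8*71 − 27*21
  = −27*92 + 35*71
So 71⁻¹ ≡ 35 (mod 92).

35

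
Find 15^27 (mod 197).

27 in binary is 11011, i.e. 27 = 16 + 8 + 2 + 1.
15^1 ≡ 15 (mod 197)
15^2 ≡ 15^2 = 225 ≡ 28 (mod 197)
15^4 ≡ 28^2 = 784 ≡ 193 (mod 197)
15^8 ≡ 193^2 = 37249 ≡ 16 (mod 197)
15^16 ≡ 16^2 = 256 ≡ 59 (mod 197)
15^27 = 15^16 * 15^8 * 15^2 * 15^1 ≡ 59 * 16 * 28 * 15 (mod 197).
Accumulate the product:
59 * 16 = 944 ≡ 156
156 * 28 = 4368 ≡ 34
34 * 15 = 510 ≡ 116

116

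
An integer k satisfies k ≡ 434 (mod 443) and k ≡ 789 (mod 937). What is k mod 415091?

254716

443⁻¹ mod 937: 443*643 ≡ 1 (mod 937), so 443⁻¹ ≡ 643.
k = 434 + 443*((789 − 434)*643 mod 937) = 434 + 443*574 = 254716.
Check: 254716 mod 443 = 434, 254716 mod 937 = 789. ✓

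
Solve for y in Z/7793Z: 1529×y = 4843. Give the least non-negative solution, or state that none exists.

gcd(1529, 7793) = 1, so a unique solution mod 7793 exists.
1529⁻¹ ≡ 7635 (mod 7793).
y ≡ 7635×4843 ≡ 6313 (mod 7793).

6313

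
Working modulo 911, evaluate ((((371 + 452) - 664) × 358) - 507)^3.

371 + 452 = 823
823 - 664 = 159
159 × 358 = 56922 ≡ 440 (mod 911)
440 - 507 = -67 ≡ 844 (mod 911)
(844)^3 ≡ 778 (mod 911)

778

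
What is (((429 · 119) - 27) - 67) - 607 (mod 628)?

110

429 · 119 = 51051 ≡ 183 (mod 628)
183 - 27 = 156
156 - 67 = 89
89 - 607 = -518 ≡ 110 (mod 628)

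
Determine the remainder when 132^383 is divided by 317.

237

By square-and-multiply:
383 in binary is 101111111, i.e. 383 = 256 + 64 + 32 + 16 + 8 + 4 + 2 + 1.
132^1 ≡ 132 (mod 317)
132^2 ≡ 132^2 = 17424 ≡ 306 (mod 317)
132^4 ≡ 306^2 = 93636 ≡ 121 (mod 317)
132^8 ≡ 121^2 = 14641 ≡ 59 (mod 317)
132^16 ≡ 59^2 = 3481 ≡ 311 (mod 317)
132^32 ≡ 311^2 = 96721 ≡ 36 (mod 317)
132^64 ≡ 36^2 = 1296 ≡ 28 (mod 317)
132^128 ≡ 28^2 = 784 ≡ 150 (mod 317)
132^256 ≡ 150^2 = 22500 ≡ 310 (mod 317)
132^383 = 132^256 · 132^64 · 132^32 · 132^16 · 132^8 · 132^4 · 132^2 · 132^1 ≡ 310 · 28 · 36 · 311 · 59 · 121 · 306 · 132 (mod 317).
Accumulate the product:
310 · 28 = 8680 ≡ 121
121 · 36 = 4356 ≡ 235
235 · 311 = 73085 ≡ 175
175 · 59 = 10325 ≡ 181
181 · 121 = 21901 ≡ 28
28 · 306 = 8568 ≡ 9
9 · 132 = 1188 ≡ 237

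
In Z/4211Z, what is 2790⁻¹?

Run the extended Euclidean algorithm:
4211 = 1·2790 + 1421
2790 = 1·1421 + 1369
1421 = 1·1369 + 52
1369 = 26·52 + 17
52 = 3·17 + 1
17 = 17·1 + 0
gcd(2790, 4211) = 1, so the inverse exists.
Back-substitute for 1:
1 = 1·52 − 3·17
  = −3·1369 + 79·52
  = 79·1421 − 82·1369
  = −82·2790 + 161·1421
  = 161·4211 − 243·2790
So 2790⁻¹ ≡ −243 ≡ 3968 (mod 4211).

3968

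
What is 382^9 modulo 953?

9 in binary is 1001, i.e. 9 = 8 + 1.
382^1 ≡ 382 (mod 953)
382^2 ≡ 382^2 = 145924 ≡ 115 (mod 953)
382^4 ≡ 115^2 = 13225 ≡ 836 (mod 953)
382^8 ≡ 836^2 = 698896 ≡ 347 (mod 953)
382^9 = 382^8 · 382^1 ≡ 347 · 382 (mod 953).
347 · 382 = 132554 ≡ 87 (mod 953).

87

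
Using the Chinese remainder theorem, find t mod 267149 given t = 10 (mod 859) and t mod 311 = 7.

859⁻¹ mod 311: 859·21 ≡ 1 (mod 311), so 859⁻¹ ≡ 21.
t = 10 + 859·((7 − 10)·21 mod 311) = 10 + 859·248 = 213042.
Check: 213042 mod 859 = 10, 213042 mod 311 = 7. ✓

213042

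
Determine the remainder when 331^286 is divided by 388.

286 in binary is 100011110, i.e. 286 = 256 + 16 + 8 + 4 + 2.
331^1 ≡ 331 (mod 388)
331^2 ≡ 331^2 = 109561 ≡ 145 (mod 388)
331^4 ≡ 145^2 = 21025 ≡ 73 (mod 388)
331^8 ≡ 73^2 = 5329 ≡ 285 (mod 388)
331^16 ≡ 285^2 = 81225 ≡ 133 (mod 388)
331^32 ≡ 133^2 = 17689 ≡ 229 (mod 388)
331^64 ≡ 229^2 = 52441 ≡ 61 (mod 388)
331^128 ≡ 61^2 = 3721 ≡ 229 (mod 388)
331^256 ≡ 229^2 = 52441 ≡ 61 (mod 388)
331^286 = 331^256 · 331^16 · 331^8 · 331^4 · 331^2 ≡ 61 · 133 · 285 · 73 · 145 (mod 388).
Accumulate the product:
61 · 133 = 8113 ≡ 353
353 · 285 = 100605 ≡ 113
113 · 73 = 8249 ≡ 101
101 · 145 = 14645 ≡ 289

289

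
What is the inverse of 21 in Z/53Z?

48

Run the extended Euclidean algorithm:
53 = 2×21 + 11
21 = 1×11 + 10
11 = 1×10 + 1
10 = 10×1 + 0
gcd(21, 53) = 1, so the inverse exists.
Back-substitute for 1:
1 = 1×11 − 1×10
  = −1×21 + 2×11
  = 2×53 − 5×21
So 21⁻¹ ≡ −5 ≡ 48 (mod 53).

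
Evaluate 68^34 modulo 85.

34

34 in binary is 100010, i.e. 34 = 32 + 2.
68^1 ≡ 68 (mod 85)
68^2 ≡ 68^2 = 4624 ≡ 34 (mod 85)
68^4 ≡ 34^2 = 1156 ≡ 51 (mod 85)
68^8 ≡ 51^2 = 2601 ≡ 51 (mod 85)
68^16 ≡ 51^2 = 2601 ≡ 51 (mod 85)
68^32 ≡ 51^2 = 2601 ≡ 51 (mod 85)
68^34 = 68^32 * 68^2 ≡ 51 * 34 (mod 85).
51 * 34 = 1734 ≡ 34 (mod 85).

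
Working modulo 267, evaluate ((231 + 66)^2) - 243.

123

231 + 66 = 297 ≡ 30 (mod 267)
(30)^2 ≡ 99 (mod 267)
99 - 243 = -144 ≡ 123 (mod 267)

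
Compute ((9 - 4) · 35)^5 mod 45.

25

9 - 4 = 5
5 · 35 = 175 ≡ 40 (mod 45)
(40)^5 ≡ 25 (mod 45)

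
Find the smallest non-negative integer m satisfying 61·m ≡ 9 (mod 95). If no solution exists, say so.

gcd(61, 95) = 1, so a unique solution mod 95 exists.
61⁻¹ ≡ 81 (mod 95).
m ≡ 81·9 ≡ 64 (mod 95).

64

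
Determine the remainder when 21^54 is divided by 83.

17

By square-and-multiply:
54 in binary is 110110, i.e. 54 = 32 + 16 + 4 + 2.
21^1 ≡ 21 (mod 83)
21^2 ≡ 21^2 = 441 ≡ 26 (mod 83)
21^4 ≡ 26^2 = 676 ≡ 12 (mod 83)
21^8 ≡ 12^2 = 144 ≡ 61 (mod 83)
21^16 ≡ 61^2 = 3721 ≡ 69 (mod 83)
21^32 ≡ 69^2 = 4761 ≡ 30 (mod 83)
21^54 = 21^32 · 21^16 · 21^4 · 21^2 ≡ 30 · 69 · 12 · 26 (mod 83).
Accumulate the product:
30 · 69 = 2070 ≡ 78
78 · 12 = 936 ≡ 23
23 · 26 = 598 ≡ 17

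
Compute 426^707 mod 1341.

707 in binary is 1011000011, i.e. 707 = 512 + 128 + 64 + 2 + 1.
426^1 ≡ 426 (mod 1341)
426^2 ≡ 426^2 = 181476 ≡ 441 (mod 1341)
426^4 ≡ 441^2 = 194481 ≡ 36 (mod 1341)
426^8 ≡ 36^2 = 1296 (mod 1341)
426^16 ≡ 1296^2 = 1679616 ≡ 684 (mod 1341)
426^32 ≡ 684^2 = 467856 ≡ 1188 (mod 1341)
426^64 ≡ 1188^2 = 1411344 ≡ 612 (mod 1341)
426^128 ≡ 612^2 = 374544 ≡ 405 (mod 1341)
426^256 ≡ 405^2 = 164025 ≡ 423 (mod 1341)
426^512 ≡ 423^2 = 178929 ≡ 576 (mod 1341)
426^707 = 426^512 · 426^128 · 426^64 · 426^2 · 426^1 ≡ 576 · 405 · 612 · 441 · 426 (mod 1341).
Accumulate the product:
576 · 405 = 233280 ≡ 1287
1287 · 612 = 787644 ≡ 477
477 · 441 = 210357 ≡ 1161
1161 · 426 = 494586 ≡ 1098

1098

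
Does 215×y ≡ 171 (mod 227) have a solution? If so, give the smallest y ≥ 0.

156

gcd(215, 227) = 1, so a unique solution mod 227 exists.
215⁻¹ ≡ 208 (mod 227).
y ≡ 208×171 ≡ 156 (mod 227).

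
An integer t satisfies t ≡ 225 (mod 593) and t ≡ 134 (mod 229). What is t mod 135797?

593⁻¹ mod 229: 593*95 ≡ 1 (mod 229), so 593⁻¹ ≡ 95.
t = 225 + 593*((134 − 225)*95 mod 229) = 225 + 593*57 = 34026.

34026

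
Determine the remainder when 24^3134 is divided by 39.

Using repeated squaring:
3134 in binary is 110000111110, i.e. 3134 = 2048 + 1024 + 32 + 16 + 8 + 4 + 2.
24^1 ≡ 24 (mod 39)
24^2 ≡ 24^2 = 576 ≡ 30 (mod 39)
24^4 ≡ 30^2 = 900 ≡ 3 (mod 39)
24^8 ≡ 3^2 = 9 (mod 39)
24^16 ≡ 9^2 = 81 ≡ 3 (mod 39)
24^32 ≡ 3^2 = 9 (mod 39)
24^64 ≡ 9^2 = 81 ≡ 3 (mod 39)
24^128 ≡ 3^2 = 9 (mod 39)
24^256 ≡ 9^2 = 81 ≡ 3 (mod 39)
24^512 ≡ 3^2 = 9 (mod 39)
24^1024 ≡ 9^2 = 81 ≡ 3 (mod 39)
24^2048 ≡ 3^2 = 9 (mod 39)
24^3134 = 24^2048 · 24^1024 · 24^32 · 24^16 · 24^8 · 24^4 · 24^2 ≡ 9 · 3 · 9 · 3 · 9 · 3 · 30 (mod 39).
Accumulate the product:
9 · 3 = 27
27 · 9 = 243 ≡ 9
9 · 3 = 27
27 · 9 = 243 ≡ 9
9 · 3 = 27
27 · 30 = 810 ≡ 30

30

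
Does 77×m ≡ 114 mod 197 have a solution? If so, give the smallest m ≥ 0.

68

gcd(77, 197) = 1, so a unique solution mod 197 exists.
77⁻¹ ≡ 87 (mod 197).
m ≡ 87×114 ≡ 68 (mod 197).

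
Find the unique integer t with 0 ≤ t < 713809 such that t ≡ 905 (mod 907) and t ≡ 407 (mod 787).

318355

907⁻¹ mod 787: 907×505 ≡ 1 (mod 787), so 907⁻¹ ≡ 505.
t = 905 + 907×((407 − 905)×505 mod 787) = 905 + 907×350 = 318355.
Check: 318355 mod 907 = 905, 318355 mod 787 = 407. ✓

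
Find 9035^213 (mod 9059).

Using repeated squaring:
213 in binary is 11010101, i.e. 213 = 128 + 64 + 16 + 4 + 1.
9035^1 ≡ 9035 (mod 9059)
9035^2 ≡ 9035^2 = 81631225 ≡ 576 (mod 9059)
9035^4 ≡ 576^2 = 331776 ≡ 5652 (mod 9059)
9035^8 ≡ 5652^2 = 31945104 ≡ 3070 (mod 9059)
9035^16 ≡ 3070^2 = 9424900 ≡ 3540 (mod 9059)
9035^32 ≡ 3540^2 = 12531600 ≡ 3003 (mod 9059)
9035^64 ≡ 3003^2 = 9018009 ≡ 4304 (mod 9059)
9035^128 ≡ 4304^2 = 18524416 ≡ 7820 (mod 9059)
9035^213 = 9035^128 × 9035^64 × 9035^16 × 9035^4 × 9035^1 ≡ 7820 × 4304 × 3540 × 5652 × 9035 (mod 9059).
Accumulate the product:
7820 × 4304 = 33657280 ≡ 3095
3095 × 3540 = 10956300 ≡ 3969
3969 × 5652 = 22432788 ≡ 2704
2704 × 9035 = 24430640 ≡ 7576

7576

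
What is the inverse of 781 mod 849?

849 = 1×781 + 68
781 = 11×68 + 33
68 = 2×33 + 2
33 = 16×2 + 1
2 = 2×1 + 0
gcd(781, 849) = 1, so the inverse exists.
Back-substitute for 1:
1 = 1×33 − 16×2
  = −16×68 + 33×33
  = 33×781 − 379×68
  = −379×849 + 412×781
So 781⁻¹ ≡ 412 (mod 849).

412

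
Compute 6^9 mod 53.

Using repeated squaring:
9 in binary is 1001, i.e. 9 = 8 + 1.
6^1 ≡ 6 (mod 53)
6^2 ≡ 6^2 = 36 (mod 53)
6^4 ≡ 36^2 = 1296 ≡ 24 (mod 53)
6^8 ≡ 24^2 = 576 ≡ 46 (mod 53)
6^9 = 6^8 · 6^1 ≡ 46 · 6 (mod 53).
46 · 6 = 276 ≡ 11 (mod 53).

11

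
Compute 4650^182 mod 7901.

4266

182 in binary is 10110110, i.e. 182 = 128 + 32 + 16 + 4 + 2.
4650^1 ≡ 4650 (mod 7901)
4650^2 ≡ 4650^2 = 21622500 ≡ 5364 (mod 7901)
4650^4 ≡ 5364^2 = 28772496 ≡ 4955 (mod 7901)
4650^8 ≡ 4955^2 = 24552025 ≡ 3618 (mod 7901)
4650^16 ≡ 3618^2 = 13089924 ≡ 5868 (mod 7901)
4650^32 ≡ 5868^2 = 34433424 ≡ 866 (mod 7901)
4650^64 ≡ 866^2 = 749956 ≡ 7262 (mod 7901)
4650^128 ≡ 7262^2 = 52736644 ≡ 5370 (mod 7901)
4650^182 = 4650^128 × 4650^32 × 4650^16 × 4650^4 × 4650^2 ≡ 5370 × 866 × 5868 × 4955 × 5364 (mod 7901).
Accumulate the product:
5370 × 866 = 4650420 ≡ 4632
4632 × 5868 = 27180576 ≡ 1136
1136 × 4955 = 5628880 ≡ 3368
3368 × 5364 = 18065952 ≡ 4266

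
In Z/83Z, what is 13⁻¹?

83 = 6×13 + 5
13 = 2×5 + 3
5 = 1×3 + 2
3 = 1×2 + 1
2 = 2×1 + 0
gcd(13, 83) = 1, so the inverse exists.
Bézout: 1 = −5×83 + 32×13.
So 13⁻¹ ≡ 32 (mod 83).

32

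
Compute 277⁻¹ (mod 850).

313

Run the extended Euclidean algorithm:
850 = 3×277 + 19
277 = 14×19 + 11
19 = 1×11 + 8
11 = 1×8 + 3
8 = 2×3 + 2
3 = 1×2 + 1
2 = 2×1 + 0
gcd(277, 850) = 1, so the inverse exists.
Bézout: 1 = −102×850 + 313×277.
So 277⁻¹ ≡ 313 (mod 850).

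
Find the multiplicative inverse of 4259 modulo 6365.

6365 = 1·4259 + 2106
4259 = 2·2106 + 47
2106 = 44·47 + 38
47 = 1·38 + 9
38 = 4·9 + 2
9 = 4·2 + 1
2 = 2·1 + 0
gcd(4259, 6365) = 1, so the inverse exists.
Bézout: 1 = −1903·6365 + 2844·4259.
So 4259⁻¹ ≡ 2844 (mod 6365).

2844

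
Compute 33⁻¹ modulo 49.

49 = 1*33 + 16
33 = 2*16 + 1
16 = 16*1 + 0
gcd(33, 49) = 1, so the inverse exists.
Back-substitute for 1:
1 = 1*33 − 2*16
  = −2*49 + 3*33
So 33⁻¹ ≡ 3 (mod 49).

3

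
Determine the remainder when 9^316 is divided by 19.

316 in binary is 100111100, i.e. 316 = 256 + 32 + 16 + 8 + 4.
9^1 ≡ 9 (mod 19)
9^2 ≡ 9^2 = 81 ≡ 5 (mod 19)
9^4 ≡ 5^2 = 25 ≡ 6 (mod 19)
9^8 ≡ 6^2 = 36 ≡ 17 (mod 19)
9^16 ≡ 17^2 = 289 ≡ 4 (mod 19)
9^32 ≡ 4^2 = 16 (mod 19)
9^64 ≡ 16^2 = 256 ≡ 9 (mod 19)
9^128 ≡ 9^2 = 81 ≡ 5 (mod 19)
9^256 ≡ 5^2 = 25 ≡ 6 (mod 19)
9^316 = 9^256 × 9^32 × 9^16 × 9^8 × 9^4 ≡ 6 × 16 × 4 × 17 × 6 (mod 19).
Accumulate the product:
6 × 16 = 96 ≡ 1
1 × 4 = 4
4 × 17 = 68 ≡ 11
11 × 6 = 66 ≡ 9

9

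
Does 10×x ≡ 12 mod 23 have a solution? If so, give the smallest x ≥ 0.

15

gcd(10, 23) = 1, so a unique solution mod 23 exists.
10⁻¹ ≡ 7 (mod 23).
x ≡ 7×12 ≡ 15 (mod 23).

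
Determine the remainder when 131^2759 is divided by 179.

178

Compute successive squares:
2759 in binary is 101011000111, i.e. 2759 = 2048 + 512 + 128 + 64 + 4 + 2 + 1.
131^1 ≡ 131 (mod 179)
131^2 ≡ 131^2 = 17161 ≡ 156 (mod 179)
131^4 ≡ 156^2 = 24336 ≡ 171 (mod 179)
131^8 ≡ 171^2 = 29241 ≡ 64 (mod 179)
131^16 ≡ 64^2 = 4096 ≡ 158 (mod 179)
131^32 ≡ 158^2 = 24964 ≡ 83 (mod 179)
131^64 ≡ 83^2 = 6889 ≡ 87 (mod 179)
131^128 ≡ 87^2 = 7569 ≡ 51 (mod 179)
131^256 ≡ 51^2 = 2601 ≡ 95 (mod 179)
131^512 ≡ 95^2 = 9025 ≡ 75 (mod 179)
131^1024 ≡ 75^2 = 5625 ≡ 76 (mod 179)
131^2048 ≡ 76^2 = 5776 ≡ 48 (mod 179)
131^2759 = 131^2048 · 131^512 · 131^128 · 131^64 · 131^4 · 131^2 · 131^1 ≡ 48 · 75 · 51 · 87 · 171 · 156 · 131 (mod 179).
Accumulate the product:
48 · 75 = 3600 ≡ 20
20 · 51 = 1020 ≡ 125
125 · 87 = 10875 ≡ 135
135 · 171 = 23085 ≡ 173
173 · 156 = 26988 ≡ 138
138 · 131 = 18078 ≡ 178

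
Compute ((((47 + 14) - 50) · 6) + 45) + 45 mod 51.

3

47 + 14 = 61 ≡ 10 (mod 51)
10 - 50 = -40 ≡ 11 (mod 51)
11 · 6 = 66 ≡ 15 (mod 51)
15 + 45 = 60 ≡ 9 (mod 51)
9 + 45 = 54 ≡ 3 (mod 51)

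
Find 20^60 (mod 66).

34

By square-and-multiply:
60 in binary is 111100, i.e. 60 = 32 + 16 + 8 + 4.
20^1 ≡ 20 (mod 66)
20^2 ≡ 20^2 = 400 ≡ 4 (mod 66)
20^4 ≡ 4^2 = 16 (mod 66)
20^8 ≡ 16^2 = 256 ≡ 58 (mod 66)
20^16 ≡ 58^2 = 3364 ≡ 64 (mod 66)
20^32 ≡ 64^2 = 4096 ≡ 4 (mod 66)
20^60 = 20^32 * 20^16 * 20^8 * 20^4 ≡ 4 * 64 * 58 * 16 (mod 66).
Accumulate the product:
4 * 64 = 256 ≡ 58
58 * 58 = 3364 ≡ 64
64 * 16 = 1024 ≡ 34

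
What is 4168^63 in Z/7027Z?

1385

By square-and-multiply:
63 in binary is 111111, i.e. 63 = 32 + 16 + 8 + 4 + 2 + 1.
4168^1 ≡ 4168 (mod 7027)
4168^2 ≡ 4168^2 = 17372224 ≡ 1480 (mod 7027)
4168^4 ≡ 1480^2 = 2190400 ≡ 5003 (mod 7027)
4168^8 ≡ 5003^2 = 25030009 ≡ 6862 (mod 7027)
4168^16 ≡ 6862^2 = 47087044 ≡ 6144 (mod 7027)
4168^32 ≡ 6144^2 = 37748736 ≡ 6719 (mod 7027)
4168^63 = 4168^32 * 4168^16 * 4168^8 * 4168^4 * 4168^2 * 4168^1 ≡ 6719 * 6144 * 6862 * 5003 * 1480 * 4168 (mod 7027).
Accumulate the product:
6719 * 6144 = 41281536 ≡ 4938
4938 * 6862 = 33884556 ≡ 362
362 * 5003 = 1811086 ≡ 5147
5147 * 1480 = 7617560 ≡ 292
292 * 4168 = 1217056 ≡ 1385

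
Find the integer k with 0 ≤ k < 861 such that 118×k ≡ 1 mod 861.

Run the extended Euclidean algorithm:
861 = 7·118 + 35
118 = 3·35 + 13
35 = 2·13 + 9
13 = 1·9 + 4
9 = 2·4 + 1
4 = 4·1 + 0
gcd(118, 861) = 1, so the inverse exists.
Bézout: 1 = 27·861 − 197·118.
So 118⁻¹ ≡ −197 ≡ 664 (mod 861).

664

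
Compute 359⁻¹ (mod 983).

868

By the extended Euclidean algorithm:
983 = 2×359 + 265
359 = 1×265 + 94
265 = 2×94 + 77
94 = 1×77 + 17
77 = 4×17 + 9
17 = 1×9 + 8
9 = 1×8 + 1
8 = 8×1 + 0
gcd(359, 983) = 1, so the inverse exists.
Bézout: 1 = 42×983 − 115×359.
So 359⁻¹ ≡ −115 ≡ 868 (mod 983).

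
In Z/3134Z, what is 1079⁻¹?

Apply the Euclidean algorithm and back-substitute:
3134 = 2*1079 + 976
1079 = 1*976 + 103
976 = 9*103 + 49
103 = 2*49 + 5
49 = 9*5 + 4
5 = 1*4 + 1
4 = 4*1 + 0
gcd(1079, 3134) = 1, so the inverse exists.
Back-substitute for 1:
1 = 1*5 − 1*4
  = −1*49 + 10*5
  = 10*103 − 21*49
  = −21*976 + 199*103
  = 199*1079 − 220*976
  = −220*3134 + 639*1079
So 1079⁻¹ ≡ 639 (mod 3134).

639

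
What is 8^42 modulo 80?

64

8^1 ≡ 8 (mod 80)
8^2 ≡ 8^2 = 64 (mod 80)
8^4 ≡ 64^2 = 4096 ≡ 16 (mod 80)
8^8 ≡ 16^2 = 256 ≡ 16 (mod 80)
8^16 ≡ 16^2 = 256 ≡ 16 (mod 80)
8^32 ≡ 16^2 = 256 ≡ 16 (mod 80)
8^42 = 8^32 * 8^8 * 8^2 ≡ 16 * 16 * 64 (mod 80).
Accumulate the product:
16 * 16 = 256 ≡ 16
16 * 64 = 1024 ≡ 64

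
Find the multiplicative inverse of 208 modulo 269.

By the extended Euclidean algorithm:
269 = 1·208 + 61
208 = 3·61 + 25
61 = 2·25 + 11
25 = 2·11 + 3
11 = 3·3 + 2
3 = 1·2 + 1
2 = 2·1 + 0
gcd(208, 269) = 1, so the inverse exists.
Bézout: 1 = −75·269 + 97·208.
So 208⁻¹ ≡ 97 (mod 269).

97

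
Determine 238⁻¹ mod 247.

192

By the extended Euclidean algorithm:
247 = 1·238 + 9
238 = 26·9 + 4
9 = 2·4 + 1
4 = 4·1 + 0
gcd(238, 247) = 1, so the inverse exists.
Back-substitute for 1:
1 = 1·9 − 2·4
  = −2·238 + 53·9
  = 53·247 − 55·238
So 238⁻¹ ≡ −55 ≡ 192 (mod 247).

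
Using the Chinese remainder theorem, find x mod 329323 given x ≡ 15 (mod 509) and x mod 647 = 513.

284546

509⁻¹ mod 647: 509×361 ≡ 1 (mod 647), so 509⁻¹ ≡ 361.
x = 15 + 509×((513 − 15)×361 mod 647) = 15 + 509×559 = 284546.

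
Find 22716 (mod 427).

85

22716 = 53×427 + 85, so 22716 ≡ 85 (mod 427).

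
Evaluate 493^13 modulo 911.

Compute successive squares:
13 in binary is 1101, i.e. 13 = 8 + 4 + 1.
493^1 ≡ 493 (mod 911)
493^2 ≡ 493^2 = 243049 ≡ 723 (mod 911)
493^4 ≡ 723^2 = 522729 ≡ 726 (mod 911)
493^8 ≡ 726^2 = 527076 ≡ 518 (mod 911)
493^13 = 493^8 × 493^4 × 493^1 ≡ 518 × 726 × 493 (mod 911).
Accumulate the product:
518 × 726 = 376068 ≡ 736
736 × 493 = 362848 ≡ 270

270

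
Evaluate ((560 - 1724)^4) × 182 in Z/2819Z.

1691

560 - 1724 = -1164 ≡ 1655 (mod 2819)
(1655)^4 ≡ 2534 (mod 2819)
2534 × 182 = 461188 ≡ 1691 (mod 2819)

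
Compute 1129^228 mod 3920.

1129^1 ≡ 1129 (mod 3920)
1129^2 ≡ 1129^2 = 1274641 ≡ 641 (mod 3920)
1129^4 ≡ 641^2 = 410881 ≡ 3201 (mod 3920)
1129^8 ≡ 3201^2 = 10246401 ≡ 3441 (mod 3920)
1129^16 ≡ 3441^2 = 11840481 ≡ 2081 (mod 3920)
1129^32 ≡ 2081^2 = 4330561 ≡ 2881 (mod 3920)
1129^64 ≡ 2881^2 = 8300161 ≡ 1521 (mod 3920)
1129^128 ≡ 1521^2 = 2313441 ≡ 641 (mod 3920)
1129^228 = 1129^128 × 1129^64 × 1129^32 × 1129^4 ≡ 641 × 1521 × 2881 × 3201 (mod 3920).
Accumulate the product:
641 × 1521 = 974961 ≡ 2801
2801 × 2881 = 8069681 ≡ 2321
2321 × 3201 = 7429521 ≡ 1121

1121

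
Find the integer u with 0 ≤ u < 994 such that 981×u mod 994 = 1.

994 = 1×981 + 13
981 = 75×13 + 6
13 = 2×6 + 1
6 = 6×1 + 0
gcd(981, 994) = 1, so the inverse exists.
Bézout: 1 = 151×994 − 153×981.
So 981⁻¹ ≡ −153 ≡ 841 (mod 994).

841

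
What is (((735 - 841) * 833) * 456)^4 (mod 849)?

735 - 841 = -106 ≡ 743 (mod 849)
743 * 833 = 618919 ≡ 847 (mod 849)
847 * 456 = 386232 ≡ 786 (mod 849)
(786)^4 ≡ 615 (mod 849)

615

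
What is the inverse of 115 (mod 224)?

187

224 = 1*115 + 109
115 = 1*109 + 6
109 = 18*6 + 1
6 = 6*1 + 0
gcd(115, 224) = 1, so the inverse exists.
Bézout: 1 = 19*224 − 37*115.
So 115⁻¹ ≡ −37 ≡ 187 (mod 224).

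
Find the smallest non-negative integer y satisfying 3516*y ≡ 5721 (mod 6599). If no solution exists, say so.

gcd(3516, 6599) = 1, so a unique solution mod 6599 exists.
3516⁻¹ ≡ 6218 (mod 6599).
y ≡ 6218*5721 ≡ 4568 (mod 6599).

4568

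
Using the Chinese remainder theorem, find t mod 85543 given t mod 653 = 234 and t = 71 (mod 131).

653⁻¹ mod 131: 653*65 ≡ 1 (mod 131), so 653⁻¹ ≡ 65.
t = 234 + 653*((71 − 234)*65 mod 131) = 234 + 653*16 = 10682.
Check: 10682 mod 653 = 234, 10682 mod 131 = 71. ✓

10682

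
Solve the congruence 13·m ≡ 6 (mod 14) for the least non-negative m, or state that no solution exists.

gcd(13, 14) = 1, so a unique solution mod 14 exists.
13⁻¹ ≡ 13 (mod 14).
m ≡ 13·6 ≡ 8 (mod 14).

8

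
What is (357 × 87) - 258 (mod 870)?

351

357 × 87 = 31059 ≡ 609 (mod 870)
609 - 258 = 351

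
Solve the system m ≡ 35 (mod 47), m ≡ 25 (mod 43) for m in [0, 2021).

47⁻¹ mod 43: 47×11 ≡ 1 (mod 43), so 47⁻¹ ≡ 11.
m = 35 + 47×((25 − 35)×11 mod 43) = 35 + 47×19 = 928.

928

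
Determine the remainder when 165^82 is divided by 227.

190

By square-and-multiply:
165^1 ≡ 165 (mod 227)
165^2 ≡ 165^2 = 27225 ≡ 212 (mod 227)
165^4 ≡ 212^2 = 44944 ≡ 225 (mod 227)
165^8 ≡ 225^2 = 50625 ≡ 4 (mod 227)
165^16 ≡ 4^2 = 16 (mod 227)
165^32 ≡ 16^2 = 256 ≡ 29 (mod 227)
165^64 ≡ 29^2 = 841 ≡ 160 (mod 227)
165^82 = 165^64 · 165^16 · 165^2 ≡ 160 · 16 · 212 (mod 227).
Accumulate the product:
160 · 16 = 2560 ≡ 63
63 · 212 = 13356 ≡ 190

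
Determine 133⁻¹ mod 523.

Apply the Euclidean algorithm and back-substitute:
523 = 3·133 + 124
133 = 1·124 + 9
124 = 13·9 + 7
9 = 1·7 + 2
7 = 3·2 + 1
2 = 2·1 + 0
gcd(133, 523) = 1, so the inverse exists.
Back-substitute for 1:
1 = 1·7 − 3·2
  = −3·9 + 4·7
  = 4·124 − 55·9
  = −55·133 + 59·124
  = 59·523 − 232·133
So 133⁻¹ ≡ −232 ≡ 291 (mod 523).

291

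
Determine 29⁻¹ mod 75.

44

Run the extended Euclidean algorithm:
75 = 2·29 + 17
29 = 1·17 + 12
17 = 1·12 + 5
12 = 2·5 + 2
5 = 2·2 + 1
2 = 2·1 + 0
gcd(29, 75) = 1, so the inverse exists.
Bézout: 1 = 12·75 − 31·29.
So 29⁻¹ ≡ −31 ≡ 44 (mod 75).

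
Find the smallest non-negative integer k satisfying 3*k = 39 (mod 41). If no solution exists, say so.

gcd(3, 41) = 1, so a unique solution mod 41 exists.
3⁻¹ ≡ 14 (mod 41).
k ≡ 14*39 ≡ 13 (mod 41).

13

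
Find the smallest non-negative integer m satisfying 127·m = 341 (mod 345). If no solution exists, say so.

38

gcd(127, 345) = 1, so a unique solution mod 345 exists.
127⁻¹ ≡ 163 (mod 345).
m ≡ 163·341 ≡ 38 (mod 345).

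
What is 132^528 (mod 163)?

Using repeated squaring:
528 in binary is 1000010000, i.e. 528 = 512 + 16.
132^1 ≡ 132 (mod 163)
132^2 ≡ 132^2 = 17424 ≡ 146 (mod 163)
132^4 ≡ 146^2 = 21316 ≡ 126 (mod 163)
132^8 ≡ 126^2 = 15876 ≡ 65 (mod 163)
132^16 ≡ 65^2 = 4225 ≡ 150 (mod 163)
132^32 ≡ 150^2 = 22500 ≡ 6 (mod 163)
132^64 ≡ 6^2 = 36 (mod 163)
132^128 ≡ 36^2 = 1296 ≡ 155 (mod 163)
132^256 ≡ 155^2 = 24025 ≡ 64 (mod 163)
132^512 ≡ 64^2 = 4096 ≡ 21 (mod 163)
132^528 = 132^512 * 132^16 ≡ 21 * 150 (mod 163).
21 * 150 = 3150 ≡ 53 (mod 163).

53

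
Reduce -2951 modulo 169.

91

-2951 = -18×169 + 91, so -2951 ≡ 91 (mod 169).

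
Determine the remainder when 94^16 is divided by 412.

94^1 ≡ 94 (mod 412)
94^2 ≡ 94^2 = 8836 ≡ 184 (mod 412)
94^4 ≡ 184^2 = 33856 ≡ 72 (mod 412)
94^8 ≡ 72^2 = 5184 ≡ 240 (mod 412)
94^16 ≡ 240^2 = 57600 ≡ 332 (mod 412)
So 94^16 ≡ 332 (mod 412).

332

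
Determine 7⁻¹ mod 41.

6

By the extended Euclidean algorithm:
41 = 5*7 + 6
7 = 1*6 + 1
6 = 6*1 + 0
gcd(7, 41) = 1, so the inverse exists.
Back-substitute for 1:
1 = 1*7 − 1*6
  = −1*41 + 6*7
So 7⁻¹ ≡ 6 (mod 41).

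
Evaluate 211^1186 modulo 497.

By square-and-multiply:
1186 in binary is 10010100010, i.e. 1186 = 1024 + 128 + 32 + 2.
211^1 ≡ 211 (mod 497)
211^2 ≡ 211^2 = 44521 ≡ 288 (mod 497)
211^4 ≡ 288^2 = 82944 ≡ 442 (mod 497)
211^8 ≡ 442^2 = 195364 ≡ 43 (mod 497)
211^16 ≡ 43^2 = 1849 ≡ 358 (mod 497)
211^32 ≡ 358^2 = 128164 ≡ 435 (mod 497)
211^64 ≡ 435^2 = 189225 ≡ 365 (mod 497)
211^128 ≡ 365^2 = 133225 ≡ 29 (mod 497)
211^256 ≡ 29^2 = 841 ≡ 344 (mod 497)
211^512 ≡ 344^2 = 118336 ≡ 50 (mod 497)
211^1024 ≡ 50^2 = 2500 ≡ 15 (mod 497)
211^1186 = 211^1024 * 211^128 * 211^32 * 211^2 ≡ 15 * 29 * 435 * 288 (mod 497).
Accumulate the product:
15 * 29 = 435
435 * 435 = 189225 ≡ 365
365 * 288 = 105120 ≡ 253

253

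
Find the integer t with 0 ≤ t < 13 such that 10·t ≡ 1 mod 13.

13 = 1×10 + 3
10 = 3×3 + 1
3 = 3×1 + 0
gcd(10, 13) = 1, so the inverse exists.
Back-substitute for 1:
1 = 1×10 − 3×3
  = −3×13 + 4×10
So 10⁻¹ ≡ 4 (mod 13).

4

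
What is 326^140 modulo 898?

372

326^1 ≡ 326 (mod 898)
326^2 ≡ 326^2 = 106276 ≡ 312 (mod 898)
326^4 ≡ 312^2 = 97344 ≡ 360 (mod 898)
326^8 ≡ 360^2 = 129600 ≡ 288 (mod 898)
326^16 ≡ 288^2 = 82944 ≡ 328 (mod 898)
326^32 ≡ 328^2 = 107584 ≡ 722 (mod 898)
326^64 ≡ 722^2 = 521284 ≡ 444 (mod 898)
326^128 ≡ 444^2 = 197136 ≡ 474 (mod 898)
326^140 = 326^128 * 326^8 * 326^4 ≡ 474 * 288 * 360 (mod 898).
Accumulate the product:
474 * 288 = 136512 ≡ 16
16 * 360 = 5760 ≡ 372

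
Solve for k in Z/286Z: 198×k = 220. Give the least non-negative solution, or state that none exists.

gcd(198, 286) = 22, and 22 | 220, so solutions exist.
Divide through by 22: 9×k mod 13 = 10.
9⁻¹ ≡ 3 (mod 13).
k ≡ 3×10 ≡ 4 (mod 13).
The smallest non-negative solution is k = 4.

4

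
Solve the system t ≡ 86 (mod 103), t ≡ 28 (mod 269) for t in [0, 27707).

103⁻¹ mod 269: 103×222 ≡ 1 (mod 269), so 103⁻¹ ≡ 222.
t = 86 + 103×((28 − 86)×222 mod 269) = 86 + 103×36 = 3794.
Check: 3794 mod 103 = 86, 3794 mod 269 = 28. ✓

3794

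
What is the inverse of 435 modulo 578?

97

By the extended Euclidean algorithm:
578 = 1*435 + 143
435 = 3*143 + 6
143 = 23*6 + 5
6 = 1*5 + 1
5 = 5*1 + 0
gcd(435, 578) = 1, so the inverse exists.
Back-substitute for 1:
1 = 1*6 − 1*5
  = −1*143 + 24*6
  = 24*435 − 73*143
  = −73*578 + 97*435
So 435⁻¹ ≡ 97 (mod 578).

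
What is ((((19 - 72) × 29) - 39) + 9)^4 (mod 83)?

40

19 - 72 = -53 ≡ 30 (mod 83)
30 × 29 = 870 ≡ 40 (mod 83)
40 - 39 = 1
1 + 9 = 10
(10)^4 ≡ 40 (mod 83)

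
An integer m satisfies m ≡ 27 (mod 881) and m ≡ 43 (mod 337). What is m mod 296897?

881⁻¹ mod 337: 881*267 ≡ 1 (mod 337), so 881⁻¹ ≡ 267.
m = 27 + 881*((43 − 27)*267 mod 337) = 27 + 881*228 = 200895.
Check: 200895 mod 881 = 27, 200895 mod 337 = 43. ✓

200895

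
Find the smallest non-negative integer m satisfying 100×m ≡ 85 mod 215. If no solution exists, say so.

gcd(100, 215) = 5, and 5 | 85, so solutions exist.
Divide through by 5: 20×m = 17 (mod 43).
20⁻¹ ≡ 28 (mod 43).
m ≡ 28×17 ≡ 3 (mod 43).
The smallest non-negative solution is m = 3.

3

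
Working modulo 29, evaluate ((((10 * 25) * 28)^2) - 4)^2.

1

10 * 25 = 250 ≡ 18 (mod 29)
18 * 28 = 504 ≡ 11 (mod 29)
(11)^2 ≡ 5 (mod 29)
5 - 4 = 1
(1)^2 ≡ 1 (mod 29)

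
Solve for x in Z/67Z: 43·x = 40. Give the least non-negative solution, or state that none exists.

43

gcd(43, 67) = 1, so a unique solution mod 67 exists.
43⁻¹ ≡ 53 (mod 67).
x ≡ 53·40 ≡ 43 (mod 67).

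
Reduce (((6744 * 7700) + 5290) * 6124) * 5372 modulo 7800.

5720

6744 * 7700 = 51928800 ≡ 4200 (mod 7800)
4200 + 5290 = 9490 ≡ 1690 (mod 7800)
1690 * 6124 = 10349560 ≡ 6760 (mod 7800)
6760 * 5372 = 36314720 ≡ 5720 (mod 7800)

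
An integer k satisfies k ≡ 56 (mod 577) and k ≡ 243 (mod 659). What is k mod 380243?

161039

577⁻¹ mod 659: 577·442 ≡ 1 (mod 659), so 577⁻¹ ≡ 442.
k = 56 + 577·((243 − 56)·442 mod 659) = 56 + 577·279 = 161039.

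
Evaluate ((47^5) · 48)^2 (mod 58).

54

(47)^5 ≡ 15 (mod 58)
15 · 48 = 720 ≡ 24 (mod 58)
(24)^2 ≡ 54 (mod 58)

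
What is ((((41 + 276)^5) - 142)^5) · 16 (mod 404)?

252

41 + 276 = 317
(317)^5 ≡ 201 (mod 404)
201 - 142 = 59
(59)^5 ≡ 243 (mod 404)
243 · 16 = 3888 ≡ 252 (mod 404)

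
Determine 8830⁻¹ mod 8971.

8971 = 1·8830 + 141
8830 = 62·141 + 88
141 = 1·88 + 53
88 = 1·53 + 35
53 = 1·35 + 18
35 = 1·18 + 17
18 = 1·17 + 1
17 = 17·1 + 0
gcd(8830, 8971) = 1, so the inverse exists.
Back-substitute for 1:
1 = 1·18 − 1·17
  = −1·35 + 2·18
  = 2·53 − 3·35
  = −3·88 + 5·53
  = 5·141 − 8·88
  = −8·8830 + 501·141
  = 501·8971 − 509·8830
So 8830⁻¹ ≡ −509 ≡ 8462 (mod 8971).

8462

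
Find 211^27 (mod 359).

Using repeated squaring:
27 in binary is 11011, i.e. 27 = 16 + 8 + 2 + 1.
211^1 ≡ 211 (mod 359)
211^2 ≡ 211^2 = 44521 ≡ 5 (mod 359)
211^4 ≡ 5^2 = 25 (mod 359)
211^8 ≡ 25^2 = 625 ≡ 266 (mod 359)
211^16 ≡ 266^2 = 70756 ≡ 33 (mod 359)
211^27 = 211^16 * 211^8 * 211^2 * 211^1 ≡ 33 * 266 * 5 * 211 (mod 359).
Accumulate the product:
33 * 266 = 8778 ≡ 162
162 * 5 = 810 ≡ 92
92 * 211 = 19412 ≡ 26

26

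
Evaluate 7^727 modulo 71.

Using repeated squaring:
727 in binary is 1011010111, i.e. 727 = 512 + 128 + 64 + 16 + 4 + 2 + 1.
7^1 ≡ 7 (mod 71)
7^2 ≡ 7^2 = 49 (mod 71)
7^4 ≡ 49^2 = 2401 ≡ 58 (mod 71)
7^8 ≡ 58^2 = 3364 ≡ 27 (mod 71)
7^16 ≡ 27^2 = 729 ≡ 19 (mod 71)
7^32 ≡ 19^2 = 361 ≡ 6 (mod 71)
7^64 ≡ 6^2 = 36 (mod 71)
7^128 ≡ 36^2 = 1296 ≡ 18 (mod 71)
7^256 ≡ 18^2 = 324 ≡ 40 (mod 71)
7^512 ≡ 40^2 = 1600 ≡ 38 (mod 71)
7^727 = 7^512 · 7^128 · 7^64 · 7^16 · 7^4 · 7^2 · 7^1 ≡ 38 · 18 · 36 · 19 · 58 · 49 · 7 (mod 71).
Accumulate the product:
38 · 18 = 684 ≡ 45
45 · 36 = 1620 ≡ 58
58 · 19 = 1102 ≡ 37
37 · 58 = 2146 ≡ 16
16 · 49 = 784 ≡ 3
3 · 7 = 21

21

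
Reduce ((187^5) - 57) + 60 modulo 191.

(187)^5 ≡ 122 (mod 191)
122 - 57 = 65
65 + 60 = 125

125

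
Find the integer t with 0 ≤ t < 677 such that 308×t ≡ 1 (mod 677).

677 = 2*308 + 61
308 = 5*61 + 3
61 = 20*3 + 1
3 = 3*1 + 0
gcd(308, 677) = 1, so the inverse exists.
Back-substitute for 1:
1 = 1*61 − 20*3
  = −20*308 + 101*61
  = 101*677 − 222*308
So 308⁻¹ ≡ −222 ≡ 455 (mod 677).

455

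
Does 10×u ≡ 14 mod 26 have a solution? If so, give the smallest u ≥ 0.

gcd(10, 26) = 2, and 2 | 14, so solutions exist.
Divide through by 2: 5×u ≡ 7 (mod 13).
5⁻¹ ≡ 8 (mod 13).
u ≡ 8×7 ≡ 4 (mod 13).
The smallest non-negative solution is u = 4.

4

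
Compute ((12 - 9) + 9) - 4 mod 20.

12 - 9 = 3
3 + 9 = 12
12 - 4 = 8

8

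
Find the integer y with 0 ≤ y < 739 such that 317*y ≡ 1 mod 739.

739 = 2×317 + 105
317 = 3×105 + 2
105 = 52×2 + 1
2 = 2×1 + 0
gcd(317, 739) = 1, so the inverse exists.
Bézout: 1 = 157×739 − 366×317.
So 317⁻¹ ≡ −366 ≡ 373 (mod 739).

373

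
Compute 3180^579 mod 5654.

Compute successive squares:
3180^1 ≡ 3180 (mod 5654)
3180^2 ≡ 3180^2 = 10112400 ≡ 3048 (mod 5654)
3180^4 ≡ 3048^2 = 9290304 ≡ 782 (mod 5654)
3180^8 ≡ 782^2 = 611524 ≡ 892 (mod 5654)
3180^16 ≡ 892^2 = 795664 ≡ 4104 (mod 5654)
3180^32 ≡ 4104^2 = 16842816 ≡ 5204 (mod 5654)
3180^64 ≡ 5204^2 = 27081616 ≡ 4610 (mod 5654)
3180^128 ≡ 4610^2 = 21252100 ≡ 4368 (mod 5654)
3180^256 ≡ 4368^2 = 19079424 ≡ 2828 (mod 5654)
3180^512 ≡ 2828^2 = 7997584 ≡ 2828 (mod 5654)
3180^579 = 3180^512 × 3180^64 × 3180^2 × 3180^1 ≡ 2828 × 4610 × 3048 × 3180 (mod 5654).
Accumulate the product:
2828 × 4610 = 13037080 ≡ 4610
4610 × 3048 = 14051280 ≡ 1090
1090 × 3180 = 3466200 ≡ 298

298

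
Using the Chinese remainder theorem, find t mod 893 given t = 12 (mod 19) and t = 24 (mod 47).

259

19⁻¹ mod 47: 19*5 ≡ 1 (mod 47), so 19⁻¹ ≡ 5.
t = 12 + 19*((24 − 12)*5 mod 47) = 12 + 19*13 = 259.
Check: 259 mod 19 = 12, 259 mod 47 = 24. ✓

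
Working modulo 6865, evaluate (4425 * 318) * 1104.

5885

4425 * 318 = 1407150 ≡ 6690 (mod 6865)
6690 * 1104 = 7385760 ≡ 5885 (mod 6865)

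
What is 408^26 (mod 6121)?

Using repeated squaring:
26 in binary is 11010, i.e. 26 = 16 + 8 + 2.
408^1 ≡ 408 (mod 6121)
408^2 ≡ 408^2 = 166464 ≡ 1197 (mod 6121)
408^4 ≡ 1197^2 = 1432809 ≡ 495 (mod 6121)
408^8 ≡ 495^2 = 245025 ≡ 185 (mod 6121)
408^16 ≡ 185^2 = 34225 ≡ 3620 (mod 6121)
408^26 = 408^16 · 408^8 · 408^2 ≡ 3620 · 185 · 1197 (mod 6121).
Accumulate the product:
3620 · 185 = 669700 ≡ 2511
2511 · 1197 = 3005667 ≡ 256

256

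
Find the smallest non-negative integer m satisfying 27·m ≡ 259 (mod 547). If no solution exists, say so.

354

gcd(27, 547) = 1, so a unique solution mod 547 exists.
27⁻¹ ≡ 466 (mod 547).
m ≡ 466·259 ≡ 354 (mod 547).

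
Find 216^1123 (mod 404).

320

1123 in binary is 10001100011, i.e. 1123 = 1024 + 64 + 32 + 2 + 1.
216^1 ≡ 216 (mod 404)
216^2 ≡ 216^2 = 46656 ≡ 196 (mod 404)
216^4 ≡ 196^2 = 38416 ≡ 36 (mod 404)
216^8 ≡ 36^2 = 1296 ≡ 84 (mod 404)
216^16 ≡ 84^2 = 7056 ≡ 188 (mod 404)
216^32 ≡ 188^2 = 35344 ≡ 196 (mod 404)
216^64 ≡ 196^2 = 38416 ≡ 36 (mod 404)
216^128 ≡ 36^2 = 1296 ≡ 84 (mod 404)
216^256 ≡ 84^2 = 7056 ≡ 188 (mod 404)
216^512 ≡ 188^2 = 35344 ≡ 196 (mod 404)
216^1024 ≡ 196^2 = 38416 ≡ 36 (mod 404)
216^1123 = 216^1024 * 216^64 * 216^32 * 216^2 * 216^1 ≡ 36 * 36 * 196 * 196 * 216 (mod 404).
Accumulate the product:
36 * 36 = 1296 ≡ 84
84 * 196 = 16464 ≡ 304
304 * 196 = 59584 ≡ 196
196 * 216 = 42336 ≡ 320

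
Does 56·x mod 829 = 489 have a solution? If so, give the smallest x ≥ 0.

gcd(56, 829) = 1, so a unique solution mod 829 exists.
56⁻¹ ≡ 755 (mod 829).
x ≡ 755·489 ≡ 290 (mod 829).

290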